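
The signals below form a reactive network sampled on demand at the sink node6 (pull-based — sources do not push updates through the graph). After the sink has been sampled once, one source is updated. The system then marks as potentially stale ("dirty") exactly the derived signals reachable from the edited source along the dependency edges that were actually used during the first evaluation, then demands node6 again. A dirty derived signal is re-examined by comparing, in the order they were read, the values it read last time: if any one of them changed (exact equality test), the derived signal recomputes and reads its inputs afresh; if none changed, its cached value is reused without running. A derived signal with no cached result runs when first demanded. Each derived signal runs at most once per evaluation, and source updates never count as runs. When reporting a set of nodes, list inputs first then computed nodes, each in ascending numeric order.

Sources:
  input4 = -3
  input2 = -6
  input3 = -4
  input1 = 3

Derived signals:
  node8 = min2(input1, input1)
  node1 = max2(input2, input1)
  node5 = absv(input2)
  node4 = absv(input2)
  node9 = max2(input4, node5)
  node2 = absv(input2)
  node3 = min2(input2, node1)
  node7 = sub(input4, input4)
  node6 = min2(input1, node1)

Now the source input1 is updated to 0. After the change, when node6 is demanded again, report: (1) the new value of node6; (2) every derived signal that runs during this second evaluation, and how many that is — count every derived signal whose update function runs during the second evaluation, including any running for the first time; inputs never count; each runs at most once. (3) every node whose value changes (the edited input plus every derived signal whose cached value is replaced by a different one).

node6 now evaluates to 0.
Run set: node1, node6 (2 run).
Changed values: input1, node1, node6.

Initial pass — values computed on the first demand:
  node1 = max2(-6, 3) = 3
  node6 = min2(3, 3) = 3

Second demand — change propagation:
  node1: re-runs because input1 3->0; new result 0.
  node6: re-runs because input1 3->0; node1 3->0; new result 0.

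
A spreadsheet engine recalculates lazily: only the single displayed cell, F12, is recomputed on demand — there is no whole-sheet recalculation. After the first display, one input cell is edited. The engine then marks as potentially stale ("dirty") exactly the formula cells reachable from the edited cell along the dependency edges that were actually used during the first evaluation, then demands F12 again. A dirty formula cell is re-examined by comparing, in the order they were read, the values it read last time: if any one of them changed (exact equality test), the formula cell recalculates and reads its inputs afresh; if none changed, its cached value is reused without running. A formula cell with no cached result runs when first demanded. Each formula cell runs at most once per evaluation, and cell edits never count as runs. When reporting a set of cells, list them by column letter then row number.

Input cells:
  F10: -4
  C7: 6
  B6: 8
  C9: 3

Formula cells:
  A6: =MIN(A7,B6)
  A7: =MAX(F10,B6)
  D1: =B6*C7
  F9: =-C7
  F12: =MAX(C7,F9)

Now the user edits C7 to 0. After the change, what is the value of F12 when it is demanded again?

First evaluation (everything demanded from the output):
  F9 = -(6) = -6
  F12 = MAX(6, -6) = 6

Propagation after the edit:
  F9: runs — C7 6->0; result 0.
  F12: runs — C7 6->0; F9 -6->0; result 0.

New value of F12: 0.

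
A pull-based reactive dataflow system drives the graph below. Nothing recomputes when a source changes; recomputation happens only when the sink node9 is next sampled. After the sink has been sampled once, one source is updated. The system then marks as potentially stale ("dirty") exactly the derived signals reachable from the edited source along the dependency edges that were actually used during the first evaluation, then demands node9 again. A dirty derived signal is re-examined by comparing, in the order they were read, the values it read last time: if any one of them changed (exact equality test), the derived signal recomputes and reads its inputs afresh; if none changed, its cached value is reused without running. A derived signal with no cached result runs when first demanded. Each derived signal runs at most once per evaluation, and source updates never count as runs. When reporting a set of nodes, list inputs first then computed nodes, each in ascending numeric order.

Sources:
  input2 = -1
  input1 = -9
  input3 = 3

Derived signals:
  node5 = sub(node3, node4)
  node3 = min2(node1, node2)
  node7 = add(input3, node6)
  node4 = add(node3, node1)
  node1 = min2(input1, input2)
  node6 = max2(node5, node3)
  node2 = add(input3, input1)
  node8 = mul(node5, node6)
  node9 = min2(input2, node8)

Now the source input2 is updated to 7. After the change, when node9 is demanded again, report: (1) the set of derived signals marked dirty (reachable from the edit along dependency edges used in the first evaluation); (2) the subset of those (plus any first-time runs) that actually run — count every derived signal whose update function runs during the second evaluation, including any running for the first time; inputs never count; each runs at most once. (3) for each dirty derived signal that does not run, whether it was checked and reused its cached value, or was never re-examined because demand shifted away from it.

First evaluation (everything demanded from the output):
  node1 = min2(-9, -1) = -9
  node2 = add(3, -9) = -6
  node3 = min2(-9, -6) = -9
  node4 = add(-9, -9) = -18
  node5 = sub(-9, -18) = 9
  node6 = max2(9, -9) = 9
  node8 = mul(9, 9) = 81
  node9 = min2(-1, 81) = -1

Propagation after the edit:
  node1: runs — input2 -1->7; result -9 (same value as before).
  node3: checked — values it read are unchanged (node1 unchanged, node2 unchanged); reused cached -9 without running.
  node4: checked — values it read are unchanged (node3 unchanged, node1 unchanged); reused cached -18 without running.
  node5: checked — values it read are unchanged (node3 unchanged, node4 unchanged); reused cached 9 without running.
  node6: checked — values it read are unchanged (node5 unchanged, node3 unchanged); reused cached 9 without running.
  node8: checked — values it read are unchanged (node5 unchanged, node6 unchanged); reused cached 81 without running.
  node9: runs — input2 -1->7; result 7.

Key observation: the cutoff stops propagation at node3 — its inputs' values are unchanged, so it reuses its cache.

Marked dirty: node1, node3, node4, node5, node6, node8, node9.
Derived signals that run: node1, node9 — 2 in total.
Checked but reused from cache: node3, node4, node5, node6, node8.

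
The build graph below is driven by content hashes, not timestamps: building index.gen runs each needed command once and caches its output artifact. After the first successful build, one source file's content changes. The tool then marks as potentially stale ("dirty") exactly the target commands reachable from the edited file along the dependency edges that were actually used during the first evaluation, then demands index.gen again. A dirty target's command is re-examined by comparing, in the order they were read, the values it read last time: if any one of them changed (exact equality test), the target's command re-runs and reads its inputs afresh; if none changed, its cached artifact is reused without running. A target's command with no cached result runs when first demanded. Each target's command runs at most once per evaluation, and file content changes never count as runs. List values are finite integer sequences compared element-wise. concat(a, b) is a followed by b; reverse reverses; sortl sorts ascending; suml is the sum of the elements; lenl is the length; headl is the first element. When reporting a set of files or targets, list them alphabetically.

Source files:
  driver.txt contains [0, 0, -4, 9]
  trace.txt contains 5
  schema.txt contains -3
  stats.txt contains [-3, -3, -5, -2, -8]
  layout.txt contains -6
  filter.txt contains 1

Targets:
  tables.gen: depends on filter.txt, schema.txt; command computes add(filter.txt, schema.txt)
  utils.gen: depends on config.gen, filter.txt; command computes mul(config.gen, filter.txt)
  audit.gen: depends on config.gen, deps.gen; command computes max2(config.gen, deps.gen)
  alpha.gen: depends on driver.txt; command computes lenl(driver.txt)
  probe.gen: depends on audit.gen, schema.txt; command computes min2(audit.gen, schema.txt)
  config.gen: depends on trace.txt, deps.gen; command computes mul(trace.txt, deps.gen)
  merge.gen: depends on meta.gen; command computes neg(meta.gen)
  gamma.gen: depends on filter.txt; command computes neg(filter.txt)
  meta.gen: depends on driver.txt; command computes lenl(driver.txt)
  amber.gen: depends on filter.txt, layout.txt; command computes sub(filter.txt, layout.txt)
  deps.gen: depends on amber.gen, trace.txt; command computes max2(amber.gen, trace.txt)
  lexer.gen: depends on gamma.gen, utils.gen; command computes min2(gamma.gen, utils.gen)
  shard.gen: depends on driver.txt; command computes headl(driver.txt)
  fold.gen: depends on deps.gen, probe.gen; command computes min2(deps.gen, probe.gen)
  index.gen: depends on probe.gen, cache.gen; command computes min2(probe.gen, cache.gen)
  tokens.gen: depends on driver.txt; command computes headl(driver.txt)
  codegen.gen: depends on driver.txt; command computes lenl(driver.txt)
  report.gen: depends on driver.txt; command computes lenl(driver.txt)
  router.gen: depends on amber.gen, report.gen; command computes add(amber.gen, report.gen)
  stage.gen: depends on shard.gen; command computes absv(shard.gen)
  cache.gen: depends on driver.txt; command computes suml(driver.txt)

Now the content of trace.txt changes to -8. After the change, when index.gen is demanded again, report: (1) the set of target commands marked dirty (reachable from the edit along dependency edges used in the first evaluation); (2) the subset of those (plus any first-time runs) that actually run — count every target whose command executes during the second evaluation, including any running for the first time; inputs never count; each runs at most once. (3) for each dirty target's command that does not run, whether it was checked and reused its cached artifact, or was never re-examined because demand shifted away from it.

Dirty set: audit.gen, config.gen, deps.gen, index.gen, probe.gen.
Run set: audit.gen, config.gen, deps.gen, probe.gen (4 run).
Re-examined without running (cache reused): index.gen.
The important point: at index.gen every value read last time is unchanged, so the dirty flag clears without a run.

Initial pass — values computed on the first demand:
  amber.gen = sub(1, -6) = 7
  cache.gen = suml([0, 0, -4, 9]) = 5
  deps.gen = max2(7, 5) = 7
  config.gen = mul(5, 7) = 35
  audit.gen = max2(35, 7) = 35
  probe.gen = min2(35, -3) = -3
  index.gen = min2(-3, 5) = -3

Second demand — change propagation:
  deps.gen: re-runs because trace.txt 5->-8; new result 7 (unchanged).
  config.gen: re-runs because trace.txt 5->-8; new result -56.
  audit.gen: re-runs because config.gen 35->-56; new result 7.
  probe.gen: re-runs because audit.gen 35->7; new result -3 (unchanged).
  index.gen: re-examined; everything it read last time is the same (probe.gen unchanged, cache.gen unchanged) — cache -3 kept, no run.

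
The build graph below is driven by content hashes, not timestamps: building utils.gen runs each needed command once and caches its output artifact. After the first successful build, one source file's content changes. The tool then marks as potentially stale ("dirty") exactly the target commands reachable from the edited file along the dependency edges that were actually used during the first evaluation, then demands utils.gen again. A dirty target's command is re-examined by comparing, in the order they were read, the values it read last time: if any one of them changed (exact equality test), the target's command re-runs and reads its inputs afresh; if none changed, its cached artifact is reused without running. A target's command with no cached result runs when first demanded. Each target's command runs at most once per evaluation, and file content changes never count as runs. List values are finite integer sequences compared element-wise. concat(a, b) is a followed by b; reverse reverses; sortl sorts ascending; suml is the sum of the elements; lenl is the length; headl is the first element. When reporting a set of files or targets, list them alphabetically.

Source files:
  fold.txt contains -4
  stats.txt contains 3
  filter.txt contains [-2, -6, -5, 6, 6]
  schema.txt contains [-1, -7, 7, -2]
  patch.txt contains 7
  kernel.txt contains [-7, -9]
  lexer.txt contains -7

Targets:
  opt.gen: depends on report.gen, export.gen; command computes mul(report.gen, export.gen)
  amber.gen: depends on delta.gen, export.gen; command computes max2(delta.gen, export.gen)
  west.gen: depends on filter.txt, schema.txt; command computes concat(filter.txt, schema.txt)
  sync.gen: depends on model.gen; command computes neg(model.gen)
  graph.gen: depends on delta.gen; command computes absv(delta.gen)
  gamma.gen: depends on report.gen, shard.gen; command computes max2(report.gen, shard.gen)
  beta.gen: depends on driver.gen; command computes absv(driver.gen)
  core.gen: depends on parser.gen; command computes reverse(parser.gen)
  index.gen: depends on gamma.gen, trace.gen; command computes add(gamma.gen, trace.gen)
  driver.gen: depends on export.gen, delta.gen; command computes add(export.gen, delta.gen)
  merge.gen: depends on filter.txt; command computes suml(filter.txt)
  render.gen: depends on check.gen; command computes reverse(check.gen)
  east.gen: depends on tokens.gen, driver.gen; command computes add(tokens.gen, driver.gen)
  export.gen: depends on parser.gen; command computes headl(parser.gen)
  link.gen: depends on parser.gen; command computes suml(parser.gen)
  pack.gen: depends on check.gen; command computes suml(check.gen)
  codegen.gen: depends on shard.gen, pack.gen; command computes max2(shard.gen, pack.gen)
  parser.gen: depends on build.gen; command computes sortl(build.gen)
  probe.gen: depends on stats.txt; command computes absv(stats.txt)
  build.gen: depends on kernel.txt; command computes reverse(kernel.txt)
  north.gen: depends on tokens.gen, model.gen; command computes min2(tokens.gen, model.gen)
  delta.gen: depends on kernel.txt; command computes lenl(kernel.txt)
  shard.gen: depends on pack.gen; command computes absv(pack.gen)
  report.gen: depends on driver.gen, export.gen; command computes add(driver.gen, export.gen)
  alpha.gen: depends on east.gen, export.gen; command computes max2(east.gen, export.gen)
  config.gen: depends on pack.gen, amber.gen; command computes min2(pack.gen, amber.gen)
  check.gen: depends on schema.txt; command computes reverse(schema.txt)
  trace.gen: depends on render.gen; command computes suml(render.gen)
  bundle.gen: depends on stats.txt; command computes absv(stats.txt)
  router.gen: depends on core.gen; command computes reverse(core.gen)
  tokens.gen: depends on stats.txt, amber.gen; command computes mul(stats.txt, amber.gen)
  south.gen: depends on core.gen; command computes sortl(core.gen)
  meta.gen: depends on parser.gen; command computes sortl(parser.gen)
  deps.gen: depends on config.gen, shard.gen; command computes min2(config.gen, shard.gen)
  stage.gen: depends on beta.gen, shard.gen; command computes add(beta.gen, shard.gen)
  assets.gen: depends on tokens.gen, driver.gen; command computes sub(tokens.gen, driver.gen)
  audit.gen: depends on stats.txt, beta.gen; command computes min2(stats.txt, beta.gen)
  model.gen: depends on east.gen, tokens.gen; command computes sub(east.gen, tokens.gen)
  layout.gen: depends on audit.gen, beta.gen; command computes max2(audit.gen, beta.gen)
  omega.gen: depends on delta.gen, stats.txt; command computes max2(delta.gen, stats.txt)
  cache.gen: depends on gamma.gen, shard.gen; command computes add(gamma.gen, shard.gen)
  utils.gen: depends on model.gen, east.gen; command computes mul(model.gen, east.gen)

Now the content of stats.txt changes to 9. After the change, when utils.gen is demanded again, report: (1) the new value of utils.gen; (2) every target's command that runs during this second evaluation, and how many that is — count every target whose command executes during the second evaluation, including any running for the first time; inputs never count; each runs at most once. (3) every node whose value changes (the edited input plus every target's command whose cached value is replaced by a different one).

utils.gen now evaluates to -77.
Run set: east.gen, model.gen, tokens.gen, utils.gen (4 run).
Changed values: east.gen, stats.txt, tokens.gen, utils.gen.

Initial pass — values computed on the first demand:
  build.gen = reverse([-7, -9]) = [-9, -7]
  delta.gen = lenl([-7, -9]) = 2
  parser.gen = sortl([-9, -7]) = [-9, -7]
  export.gen = headl([-9, -7]) = -9
  amber.gen = max2(2, -9) = 2
  driver.gen = add(-9, 2) = -7
  tokens.gen = mul(3, 2) = 6
  east.gen = add(6, -7) = -1
  model.gen = sub(-1, 6) = -7
  utils.gen = mul(-7, -1) = 7

Second demand — change propagation:
  tokens.gen: re-runs because stats.txt 3->9; new result 18.
  east.gen: re-runs because tokens.gen 6->18; new result 11.
  model.gen: re-runs because east.gen -1->11; tokens.gen 6->18; new result -7 (unchanged).
  utils.gen: re-runs because east.gen -1->11; new result -77.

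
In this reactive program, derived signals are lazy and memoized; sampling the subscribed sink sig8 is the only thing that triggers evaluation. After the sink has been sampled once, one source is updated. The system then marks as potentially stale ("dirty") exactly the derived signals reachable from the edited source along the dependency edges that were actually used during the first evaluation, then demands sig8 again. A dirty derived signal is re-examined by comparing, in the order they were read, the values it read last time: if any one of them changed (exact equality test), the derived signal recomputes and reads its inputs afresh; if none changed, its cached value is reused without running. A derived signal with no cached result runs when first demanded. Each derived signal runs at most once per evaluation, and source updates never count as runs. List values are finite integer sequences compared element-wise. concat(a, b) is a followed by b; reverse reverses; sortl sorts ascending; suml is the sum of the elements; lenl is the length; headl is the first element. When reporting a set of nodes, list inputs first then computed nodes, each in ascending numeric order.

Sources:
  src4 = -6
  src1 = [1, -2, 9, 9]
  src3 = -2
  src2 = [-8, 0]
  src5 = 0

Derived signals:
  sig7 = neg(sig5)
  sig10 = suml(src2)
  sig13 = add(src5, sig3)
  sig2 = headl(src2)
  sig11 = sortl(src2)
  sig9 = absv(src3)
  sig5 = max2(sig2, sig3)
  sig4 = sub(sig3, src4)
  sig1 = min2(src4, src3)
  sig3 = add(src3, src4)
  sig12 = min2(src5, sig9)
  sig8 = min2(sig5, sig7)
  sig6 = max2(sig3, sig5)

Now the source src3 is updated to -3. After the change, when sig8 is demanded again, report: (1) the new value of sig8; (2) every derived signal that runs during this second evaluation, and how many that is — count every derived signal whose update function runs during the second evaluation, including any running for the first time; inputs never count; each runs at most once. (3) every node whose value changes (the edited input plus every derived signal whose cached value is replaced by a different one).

First demand of the output computes:
  sig2 = headl([-8, 0]) = -8
  sig3 = add(-2, -6) = -8
  sig5 = max2(-8, -8) = -8
  sig7 = neg(-8) = 8
  sig8 = min2(-8, 8) = -8

After the edit, cleaning proceeds:
  sig3: a read changed (src3 -2->-3) — executes, giving -9.
  sig5: a read changed (sig3 -8->-9) — executes, giving -8 — identical to its old value.
  sig7: dirty, but its reads are unchanged (sig5 unchanged); cached 8 stands.
  sig8: dirty, but its reads are unchanged (sig5 unchanged, sig7 unchanged); cached -8 stands.

Note the absorption at sig5: it re-runs yet its value is the same, leaving the output's value untouched.

Demanding sig8 again yields -8.
2 derived signals run: sig3, sig5.
The nodes whose values change: src3, sig3.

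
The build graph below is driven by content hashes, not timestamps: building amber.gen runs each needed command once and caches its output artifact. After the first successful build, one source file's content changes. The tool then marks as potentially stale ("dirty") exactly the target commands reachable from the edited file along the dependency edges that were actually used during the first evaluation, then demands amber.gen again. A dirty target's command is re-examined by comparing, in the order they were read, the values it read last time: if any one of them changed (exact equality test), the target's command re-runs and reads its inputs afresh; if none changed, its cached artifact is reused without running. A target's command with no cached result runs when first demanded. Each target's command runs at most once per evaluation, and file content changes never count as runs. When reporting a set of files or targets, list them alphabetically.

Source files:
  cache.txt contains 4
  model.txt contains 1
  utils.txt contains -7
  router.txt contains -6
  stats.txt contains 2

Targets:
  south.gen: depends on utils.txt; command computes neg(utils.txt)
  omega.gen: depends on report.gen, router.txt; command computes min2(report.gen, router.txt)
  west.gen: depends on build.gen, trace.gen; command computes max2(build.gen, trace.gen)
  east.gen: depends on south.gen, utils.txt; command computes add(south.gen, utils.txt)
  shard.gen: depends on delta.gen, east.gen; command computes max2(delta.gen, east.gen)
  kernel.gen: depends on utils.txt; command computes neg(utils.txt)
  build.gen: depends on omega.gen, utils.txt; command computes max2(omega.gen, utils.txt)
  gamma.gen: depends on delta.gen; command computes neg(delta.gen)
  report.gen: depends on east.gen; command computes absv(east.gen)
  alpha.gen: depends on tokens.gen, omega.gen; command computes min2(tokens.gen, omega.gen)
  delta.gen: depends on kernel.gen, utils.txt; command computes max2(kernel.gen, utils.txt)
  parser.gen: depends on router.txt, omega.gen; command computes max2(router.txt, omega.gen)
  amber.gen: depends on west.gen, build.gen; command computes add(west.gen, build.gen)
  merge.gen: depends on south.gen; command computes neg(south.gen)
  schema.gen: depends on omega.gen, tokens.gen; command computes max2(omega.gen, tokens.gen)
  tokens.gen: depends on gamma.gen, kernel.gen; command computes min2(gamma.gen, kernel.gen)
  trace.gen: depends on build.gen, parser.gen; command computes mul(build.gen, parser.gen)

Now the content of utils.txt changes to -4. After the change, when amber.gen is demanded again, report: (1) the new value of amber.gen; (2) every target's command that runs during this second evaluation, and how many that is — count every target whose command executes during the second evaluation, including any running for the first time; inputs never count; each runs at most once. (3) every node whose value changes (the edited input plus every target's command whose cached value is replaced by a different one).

amber.gen now evaluates to 20.
Run set: amber.gen, build.gen, east.gen, south.gen, trace.gen, west.gen (6 run).
Changed values: amber.gen, build.gen, south.gen, trace.gen, utils.txt, west.gen.
The important point: at report.gen every value read last time is unchanged, so the dirty flag clears without a run.

Initial pass — values computed on the first demand:
  south.gen = neg(-7) = 7
  east.gen = add(7, -7) = 0
  report.gen = absv(0) = 0
  omega.gen = min2(0, -6) = -6
  build.gen = max2(-6, -7) = -6
  parser.gen = max2(-6, -6) = -6
  trace.gen = mul(-6, -6) = 36
  west.gen = max2(-6, 36) = 36
  amber.gen = add(36, -6) = 30

Second demand — change propagation:
  south.gen: re-runs because utils.txt -7->-4; new result 4.
  east.gen: re-runs because south.gen 7->4; utils.txt -7->-4; new result 0 (unchanged).
  report.gen: re-examined; everything it read last time is the same (east.gen unchanged) — cache 0 kept, no run.
  omega.gen: re-examined; everything it read last time is the same (report.gen unchanged, router.txt unchanged) — cache -6 kept, no run.
  build.gen: re-runs because utils.txt -7->-4; new result -4.
  parser.gen: re-examined; everything it read last time is the same (router.txt unchanged, omega.gen unchanged) — cache -6 kept, no run.
  trace.gen: re-runs because build.gen -6->-4; new result 24.
  west.gen: re-runs because build.gen -6->-4; trace.gen 36->24; new result 24.
  amber.gen: re-runs because west.gen 36->24; build.gen -6->-4; new result 20.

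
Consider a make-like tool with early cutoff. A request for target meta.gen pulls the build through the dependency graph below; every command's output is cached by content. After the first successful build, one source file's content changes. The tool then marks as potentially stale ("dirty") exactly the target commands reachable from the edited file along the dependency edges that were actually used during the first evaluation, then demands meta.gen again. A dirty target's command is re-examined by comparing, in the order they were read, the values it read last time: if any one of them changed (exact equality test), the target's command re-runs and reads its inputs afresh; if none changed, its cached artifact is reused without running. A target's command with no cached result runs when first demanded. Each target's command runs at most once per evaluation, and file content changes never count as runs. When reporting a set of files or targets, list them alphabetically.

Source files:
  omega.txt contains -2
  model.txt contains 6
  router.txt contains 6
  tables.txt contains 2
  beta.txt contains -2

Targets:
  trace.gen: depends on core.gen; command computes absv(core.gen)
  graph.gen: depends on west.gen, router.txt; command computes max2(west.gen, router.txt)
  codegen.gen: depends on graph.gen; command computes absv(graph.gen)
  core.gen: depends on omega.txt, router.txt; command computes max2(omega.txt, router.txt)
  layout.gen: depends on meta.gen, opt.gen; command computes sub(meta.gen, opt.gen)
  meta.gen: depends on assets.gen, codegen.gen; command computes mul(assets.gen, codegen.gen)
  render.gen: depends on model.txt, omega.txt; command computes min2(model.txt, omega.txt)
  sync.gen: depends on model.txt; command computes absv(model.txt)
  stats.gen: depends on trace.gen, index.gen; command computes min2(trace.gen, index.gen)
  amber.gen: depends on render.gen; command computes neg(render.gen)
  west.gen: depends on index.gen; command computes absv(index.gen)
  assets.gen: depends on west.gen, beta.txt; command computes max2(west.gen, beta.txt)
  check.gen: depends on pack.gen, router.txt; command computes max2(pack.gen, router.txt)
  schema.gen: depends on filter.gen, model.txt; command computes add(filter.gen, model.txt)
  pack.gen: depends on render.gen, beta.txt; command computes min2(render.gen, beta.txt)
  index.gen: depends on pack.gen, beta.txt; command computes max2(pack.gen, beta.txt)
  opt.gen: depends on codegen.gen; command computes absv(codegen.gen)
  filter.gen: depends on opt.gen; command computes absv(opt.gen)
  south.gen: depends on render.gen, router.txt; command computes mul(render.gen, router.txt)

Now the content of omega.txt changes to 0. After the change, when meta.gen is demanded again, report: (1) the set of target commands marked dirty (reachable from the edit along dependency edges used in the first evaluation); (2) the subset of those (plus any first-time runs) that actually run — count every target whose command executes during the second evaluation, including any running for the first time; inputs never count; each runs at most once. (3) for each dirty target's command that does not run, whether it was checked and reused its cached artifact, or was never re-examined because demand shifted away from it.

The edit dirties: assets.gen, codegen.gen, graph.gen, index.gen, meta.gen, pack.gen, render.gen, west.gen.
2 target commands run: pack.gen, render.gen.
Cache hits after checking: assets.gen, codegen.gen, graph.gen, index.gen, meta.gen, west.gen.
Note the absorption at pack.gen: it re-runs yet its value is the same, leaving the output's value untouched.

First demand of the output computes:
  render.gen = min2(6, -2) = -2
  pack.gen = min2(-2, -2) = -2
  index.gen = max2(-2, -2) = -2
  west.gen = absv(-2) = 2
  assets.gen = max2(2, -2) = 2
  graph.gen = max2(2, 6) = 6
  codegen.gen = absv(6) = 6
  meta.gen = mul(2, 6) = 12

After the edit, cleaning proceeds:
  render.gen: a read changed (omega.txt -2->0) — executes, giving 0.
  pack.gen: a read changed (render.gen -2->0) — executes, giving -2 — identical to its old value.
  index.gen: dirty, but its reads are unchanged (pack.gen unchanged, beta.txt unchanged); cached -2 stands.
  west.gen: dirty, but its reads are unchanged (index.gen unchanged); cached 2 stands.
  assets.gen: dirty, but its reads are unchanged (west.gen unchanged, beta.txt unchanged); cached 2 stands.
  graph.gen: dirty, but its reads are unchanged (west.gen unchanged, router.txt unchanged); cached 6 stands.
  codegen.gen: dirty, but its reads are unchanged (graph.gen unchanged); cached 6 stands.
  meta.gen: dirty, but its reads are unchanged (assets.gen unchanged, codegen.gen unchanged); cached 12 stands.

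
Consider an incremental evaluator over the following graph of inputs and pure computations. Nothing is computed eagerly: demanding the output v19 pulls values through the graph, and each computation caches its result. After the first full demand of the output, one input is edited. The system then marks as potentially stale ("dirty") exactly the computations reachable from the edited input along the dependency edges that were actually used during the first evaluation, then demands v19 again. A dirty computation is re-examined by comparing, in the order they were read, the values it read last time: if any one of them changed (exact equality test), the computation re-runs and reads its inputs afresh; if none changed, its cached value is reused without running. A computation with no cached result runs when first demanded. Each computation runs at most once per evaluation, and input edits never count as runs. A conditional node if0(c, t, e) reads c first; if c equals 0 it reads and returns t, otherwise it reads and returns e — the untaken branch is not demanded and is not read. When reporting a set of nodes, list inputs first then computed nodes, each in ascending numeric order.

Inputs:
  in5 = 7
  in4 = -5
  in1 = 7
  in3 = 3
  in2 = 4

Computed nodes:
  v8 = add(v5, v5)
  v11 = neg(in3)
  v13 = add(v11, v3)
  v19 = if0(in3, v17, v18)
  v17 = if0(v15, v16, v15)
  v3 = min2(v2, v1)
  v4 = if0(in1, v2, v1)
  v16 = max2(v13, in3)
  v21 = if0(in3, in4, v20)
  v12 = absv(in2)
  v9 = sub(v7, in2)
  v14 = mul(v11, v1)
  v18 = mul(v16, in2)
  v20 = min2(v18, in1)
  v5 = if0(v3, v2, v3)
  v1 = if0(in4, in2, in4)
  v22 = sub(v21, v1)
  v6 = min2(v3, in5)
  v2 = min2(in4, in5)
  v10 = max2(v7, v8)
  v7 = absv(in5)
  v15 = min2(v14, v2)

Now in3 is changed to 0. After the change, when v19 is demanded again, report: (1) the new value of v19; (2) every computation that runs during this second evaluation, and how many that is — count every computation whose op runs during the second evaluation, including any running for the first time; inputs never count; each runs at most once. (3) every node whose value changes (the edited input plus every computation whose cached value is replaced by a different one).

Initial pass — values computed on the first demand:
  v1 = if0(in4=-5 -> else branch in4) = -5
  v2 = min2(-5, 7) = -5
  v3 = min2(-5, -5) = -5
  v11 = neg(3) = -3
  v13 = add(-3, -5) = -8
  v16 = max2(-8, 3) = 3
  v18 = mul(3, 4) = 12
  v19 = if0(in3=3 -> else branch v18) = 12

Second demand — change propagation:
  v11: re-runs because in3 3->0; new result 0.
  v13: dirty yet unreached — the second evaluation never asks for it.
  v14: newly demanded (no cache) — executes and yields 0.
  v15: newly demanded (no cache) — executes and yields -5.
  v16: dirty yet unreached — the second evaluation never asks for it.
  v17: newly demanded (no cache) — executes and yields -5.
  v18: dirty yet unreached — the second evaluation never asks for it.
  v19: re-runs because in3 3->0; new result -5.

The important point: the flipped condition redirects demand; v13, v16, v18 are left stale, never re-checked.

v19 now evaluates to -5.
Run set: v11, v14, v15, v17, v19 (5 run).
Changed values: in3, v11, v19.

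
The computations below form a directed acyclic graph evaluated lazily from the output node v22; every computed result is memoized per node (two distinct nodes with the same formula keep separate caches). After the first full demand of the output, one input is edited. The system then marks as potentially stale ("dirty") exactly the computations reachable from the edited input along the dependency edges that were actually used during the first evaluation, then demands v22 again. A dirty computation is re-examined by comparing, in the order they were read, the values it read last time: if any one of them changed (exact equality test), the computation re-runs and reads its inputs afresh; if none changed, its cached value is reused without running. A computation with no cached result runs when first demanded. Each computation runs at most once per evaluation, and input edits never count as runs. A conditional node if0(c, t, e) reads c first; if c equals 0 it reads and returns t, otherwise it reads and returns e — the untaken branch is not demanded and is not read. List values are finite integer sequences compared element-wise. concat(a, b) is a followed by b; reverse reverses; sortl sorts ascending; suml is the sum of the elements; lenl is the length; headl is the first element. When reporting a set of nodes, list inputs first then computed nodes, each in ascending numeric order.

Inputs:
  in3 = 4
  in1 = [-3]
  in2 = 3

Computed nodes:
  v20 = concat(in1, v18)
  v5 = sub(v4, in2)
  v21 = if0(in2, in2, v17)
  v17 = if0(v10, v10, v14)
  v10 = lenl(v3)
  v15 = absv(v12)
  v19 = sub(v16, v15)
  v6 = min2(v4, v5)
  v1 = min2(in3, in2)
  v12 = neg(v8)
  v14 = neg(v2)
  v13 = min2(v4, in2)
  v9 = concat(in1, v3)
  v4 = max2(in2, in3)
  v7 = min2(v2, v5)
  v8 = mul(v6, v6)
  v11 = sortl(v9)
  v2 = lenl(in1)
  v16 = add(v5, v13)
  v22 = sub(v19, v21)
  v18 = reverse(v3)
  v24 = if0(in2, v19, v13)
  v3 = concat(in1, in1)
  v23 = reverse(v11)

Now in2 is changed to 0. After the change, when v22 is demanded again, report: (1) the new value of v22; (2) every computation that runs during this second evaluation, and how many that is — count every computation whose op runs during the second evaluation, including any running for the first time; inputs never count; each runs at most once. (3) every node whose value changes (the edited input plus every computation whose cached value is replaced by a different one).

Demanding v22 again yields -12.
11 computations run: v4, v5, v6, v8, v12, v13, v15, v16, v19, v21, v22.
The nodes whose values change: in2, v5, v6, v8, v12, v13, v15, v19, v21, v22.

First demand of the output computes:
  v2 = lenl([-3]) = 1
  v3 = concat([-3], [-3]) = [-3, -3]
  v4 = max2(3, 4) = 4
  v5 = sub(4, 3) = 1
  v6 = min2(4, 1) = 1
  v8 = mul(1, 1) = 1
  v10 = lenl([-3, -3]) = 2
  v12 = neg(1) = -1
  v13 = min2(4, 3) = 3
  v14 = neg(1) = -1
  v15 = absv(-1) = 1
  v16 = add(1, 3) = 4
  v17 = if0(v10=2 -> else branch v14) = -1
  v19 = sub(4, 1) = 3
  v21 = if0(in2=3 -> else branch v17) = -1
  v22 = sub(3, -1) = 4

After the edit, cleaning proceeds:
  v4: a read changed (in2 3->0) — executes, giving 4 — identical to its old value.
  v5: a read changed (in2 3->0) — executes, giving 4.
  v6: a read changed (v5 1->4) — executes, giving 4.
  v8: a read changed (v6 1->4; v6 1->4) — executes, giving 16.
  v12: a read changed (v8 1->16) — executes, giving -16.
  v13: a read changed (in2 3->0) — executes, giving 0.
  v15: a read changed (v12 -1->-16) — executes, giving 16.
  v16: a read changed (v5 1->4; v13 3->0) — executes, giving 4 — identical to its old value.
  v19: a read changed (v15 1->16) — executes, giving -12.
  v21: a read changed (in2 3->0) — executes, giving 0.
  v22: a read changed (v19 3->-12; v21 -1->0) — executes, giving -12.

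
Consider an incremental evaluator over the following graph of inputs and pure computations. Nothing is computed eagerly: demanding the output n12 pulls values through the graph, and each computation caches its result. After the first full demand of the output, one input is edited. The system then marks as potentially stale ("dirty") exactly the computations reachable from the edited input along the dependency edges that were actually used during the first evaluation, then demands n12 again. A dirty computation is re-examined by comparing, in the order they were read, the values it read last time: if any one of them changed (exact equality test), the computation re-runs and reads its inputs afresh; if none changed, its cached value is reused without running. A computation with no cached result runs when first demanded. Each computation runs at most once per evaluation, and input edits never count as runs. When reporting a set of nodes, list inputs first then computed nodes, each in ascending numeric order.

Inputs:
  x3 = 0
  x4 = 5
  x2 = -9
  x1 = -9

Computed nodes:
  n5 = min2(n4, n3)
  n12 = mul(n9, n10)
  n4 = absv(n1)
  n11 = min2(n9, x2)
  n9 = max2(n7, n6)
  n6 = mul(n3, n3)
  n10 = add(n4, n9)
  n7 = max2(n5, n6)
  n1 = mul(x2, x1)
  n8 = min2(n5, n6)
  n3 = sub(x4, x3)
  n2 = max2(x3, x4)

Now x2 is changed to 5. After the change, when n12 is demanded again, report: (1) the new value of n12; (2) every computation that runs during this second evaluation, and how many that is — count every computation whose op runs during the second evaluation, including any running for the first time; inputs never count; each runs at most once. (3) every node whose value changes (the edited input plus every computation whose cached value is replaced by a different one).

Initial pass — values computed on the first demand:
  n1 = mul(-9, -9) = 81
  n3 = sub(5, 0) = 5
  n4 = absv(81) = 81
  n5 = min2(81, 5) = 5
  n6 = mul(5, 5) = 25
  n7 = max2(5, 25) = 25
  n9 = max2(25, 25) = 25
  n10 = add(81, 25) = 106
  n12 = mul(25, 106) = 2650

Second demand — change propagation:
  n1: re-runs because x2 -9->5; new result -45.
  n4: re-runs because n1 81->-45; new result 45.
  n5: re-runs because n4 81->45; new result 5 (unchanged).
  n7: re-examined; everything it read last time is the same (n5 unchanged, n6 unchanged) — cache 25 kept, no run.
  n9: re-examined; everything it read last time is the same (n7 unchanged, n6 unchanged) — cache 25 kept, no run.
  n10: re-runs because n4 81->45; new result 70.
  n12: re-runs because n10 106->70; new result 1750.

The important point: at n7 every value read last time is unchanged, so the dirty flag clears without a run.

n12 now evaluates to 1750.
Run set: n1, n4, n5, n10, n12 (5 run).
Changed values: x2, n1, n4, n10, n12.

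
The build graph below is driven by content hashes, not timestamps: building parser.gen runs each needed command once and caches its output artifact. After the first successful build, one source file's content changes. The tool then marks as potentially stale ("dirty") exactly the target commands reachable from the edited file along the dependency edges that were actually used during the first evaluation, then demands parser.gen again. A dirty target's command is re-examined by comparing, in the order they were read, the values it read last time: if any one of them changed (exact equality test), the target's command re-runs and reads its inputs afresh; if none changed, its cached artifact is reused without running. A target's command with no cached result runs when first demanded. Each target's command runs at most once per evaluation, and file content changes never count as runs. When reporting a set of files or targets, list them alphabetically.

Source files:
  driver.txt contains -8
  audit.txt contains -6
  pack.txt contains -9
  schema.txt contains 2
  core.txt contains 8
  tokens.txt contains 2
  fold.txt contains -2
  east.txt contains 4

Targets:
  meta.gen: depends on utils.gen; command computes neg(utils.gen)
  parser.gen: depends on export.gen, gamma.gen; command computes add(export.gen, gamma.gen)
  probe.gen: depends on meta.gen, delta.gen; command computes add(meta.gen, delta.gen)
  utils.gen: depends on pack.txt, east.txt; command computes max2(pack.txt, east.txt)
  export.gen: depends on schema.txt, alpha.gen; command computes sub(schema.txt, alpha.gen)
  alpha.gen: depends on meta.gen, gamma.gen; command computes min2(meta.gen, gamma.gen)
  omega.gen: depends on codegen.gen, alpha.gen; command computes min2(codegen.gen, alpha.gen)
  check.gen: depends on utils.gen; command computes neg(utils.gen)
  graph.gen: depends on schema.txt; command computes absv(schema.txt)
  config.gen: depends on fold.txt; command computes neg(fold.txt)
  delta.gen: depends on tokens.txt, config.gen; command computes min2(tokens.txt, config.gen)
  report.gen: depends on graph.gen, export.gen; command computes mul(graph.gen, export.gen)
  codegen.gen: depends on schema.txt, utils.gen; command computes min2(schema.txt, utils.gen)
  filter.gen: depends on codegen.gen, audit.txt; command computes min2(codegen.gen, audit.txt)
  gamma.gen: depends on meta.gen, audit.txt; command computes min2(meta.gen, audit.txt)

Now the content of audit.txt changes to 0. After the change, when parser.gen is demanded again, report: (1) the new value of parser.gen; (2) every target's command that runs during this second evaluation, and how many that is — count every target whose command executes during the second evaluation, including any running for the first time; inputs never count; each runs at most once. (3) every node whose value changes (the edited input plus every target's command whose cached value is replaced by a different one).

Initial pass — values computed on the first demand:
  utils.gen = max2(-9, 4) = 4
  meta.gen = neg(4) = -4
  gamma.gen = min2(-4, -6) = -6
  alpha.gen = min2(-4, -6) = -6
  export.gen = sub(2, -6) = 8
  parser.gen = add(8, -6) = 2

Second demand — change propagation:
  gamma.gen: re-runs because audit.txt -6->0; new result -4.
  alpha.gen: re-runs because gamma.gen -6->-4; new result -4.
  export.gen: re-runs because alpha.gen -6->-4; new result 6.
  parser.gen: re-runs because export.gen 8->6; gamma.gen -6->-4; new result 2 (unchanged).

parser.gen now evaluates to 2.
Run set: alpha.gen, export.gen, gamma.gen, parser.gen (4 run).
Changed values: alpha.gen, audit.txt, export.gen, gamma.gen.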